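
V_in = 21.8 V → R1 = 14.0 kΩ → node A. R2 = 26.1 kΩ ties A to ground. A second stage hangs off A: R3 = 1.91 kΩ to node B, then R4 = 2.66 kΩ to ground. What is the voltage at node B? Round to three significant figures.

V_B ≈ 2.76 V

The second stage (R3 + R4 = 4.570 kΩ) loads node A in parallel with R2.
R2 ‖ (R3+R4) = 3.889 kΩ.
So V_A = 21.8 × 0.2174 = 4.739 V.
V_B = V_A × 0.5821 = 2.759 V.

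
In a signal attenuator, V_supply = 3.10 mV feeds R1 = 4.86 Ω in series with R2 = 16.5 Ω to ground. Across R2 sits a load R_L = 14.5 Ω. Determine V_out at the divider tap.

R2 ‖ R_L = (16.5 × 14.5)/(16.5 + 14.5) = 7.718 Ω.
Now apply the divider: V_out = 3.10 × 0.6136 = 1.902 mV.

V_out ≈ 1.90 mV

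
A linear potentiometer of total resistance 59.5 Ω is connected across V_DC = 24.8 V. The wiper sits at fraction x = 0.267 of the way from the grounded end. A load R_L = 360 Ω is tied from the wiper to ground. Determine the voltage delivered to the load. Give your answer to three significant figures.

Split the track: R_lower = x·R_p = 15.89 Ω, R_upper = (1−x)·R_p = 43.61 Ω.
Lower segment in parallel with the load: 15.89 ‖ 360 = 15.22 Ω.
Loaded-divider output: V_out = 24.8 × 0.2586 = 6.414 V.
(Unloaded: V_out = x·V_DC = 6.62 V.)

V_out ≈ 6.41 V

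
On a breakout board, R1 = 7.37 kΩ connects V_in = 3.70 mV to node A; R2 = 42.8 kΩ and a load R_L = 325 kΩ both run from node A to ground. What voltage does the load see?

V_out ≈ 3.10 mV

The load sits in parallel with R2, giving an effective lower resistance R2' = R2·R_L/(R2+R_L) = 37.82 kΩ.
Now apply the divider: V_out = 3.70 × 0.8369 = 3.097 mV.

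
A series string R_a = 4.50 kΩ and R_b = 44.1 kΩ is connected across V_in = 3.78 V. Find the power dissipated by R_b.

P ≈ 0.267 mW

Series current I = V_in/ΣR = 3.78/48.60 = 0.07778 mA.
V(R_b) = I·R = 3.430 V; P = V·I = 3.430 × 0.07778 = 0.2668 mW.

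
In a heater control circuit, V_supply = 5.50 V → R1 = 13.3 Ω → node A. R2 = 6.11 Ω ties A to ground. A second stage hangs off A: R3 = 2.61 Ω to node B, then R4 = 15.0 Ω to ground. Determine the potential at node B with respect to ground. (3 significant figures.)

Looking into the second stage from A: R3 + R4 = 17.61 Ω appears in parallel with R2.
Effective lower resistance at A: R2 ‖ 17.61 = 4.536 Ω.
V_A = 5.50 × 4.536/(13.3 + 4.536) = 1.399 V.
Then the unloaded second divider: V_B = V_A × R4/(R3+R4) = 1.399 × 0.8518 = 1.191 V.

V_B ≈ 1.19 V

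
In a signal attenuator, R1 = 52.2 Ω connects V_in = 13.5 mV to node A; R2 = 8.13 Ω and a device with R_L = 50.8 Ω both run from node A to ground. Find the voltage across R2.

V_out ≈ 1.60 mV

R2 ‖ R_L = (8.13 × 50.8)/(8.13 + 50.8) = 7.008 Ω.
Now apply the divider: V_out = 13.5 × 0.1184 = 1.598 mV.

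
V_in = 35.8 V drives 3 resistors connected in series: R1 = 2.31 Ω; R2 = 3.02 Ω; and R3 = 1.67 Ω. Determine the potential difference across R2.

V ≈ 15.4 V

Total series resistance ΣR = 2.31 + 3.02 + 1.67 = 7.000 Ω.
V = V_in · R/ΣR = 35.8 × 0.4314 = 15.45 V.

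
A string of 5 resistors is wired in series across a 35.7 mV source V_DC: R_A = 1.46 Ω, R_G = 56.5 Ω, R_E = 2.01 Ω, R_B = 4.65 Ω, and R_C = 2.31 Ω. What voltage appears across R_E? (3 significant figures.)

V ≈ 1.07 mV

Total series resistance ΣR = 1.46 + 56.5 + 2.01 + 4.65 + 2.31 = 66.93 Ω.
Voltage divider: V = V_DC · (2.010 / 66.93) = 35.7 × 0.03003 = 1.072 mV.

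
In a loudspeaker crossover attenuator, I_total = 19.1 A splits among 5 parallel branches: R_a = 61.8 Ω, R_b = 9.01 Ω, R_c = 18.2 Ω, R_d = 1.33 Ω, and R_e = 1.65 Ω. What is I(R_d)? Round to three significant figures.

ΣG = 1/61.8 + 1/9.01 + 1/18.2 + 1/1.33 + 1/1.65 = 1.540.
Current divider: I(R_d) = I_total · G_k/ΣG = 19.1 × (0.7519/1.540) = 19.1 × 0.4882 = 9.325 A.

I ≈ 9.32 A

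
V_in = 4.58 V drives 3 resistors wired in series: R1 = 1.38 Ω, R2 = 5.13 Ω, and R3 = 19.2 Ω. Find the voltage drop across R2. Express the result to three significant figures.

ΣR = 1.38 + 5.13 + 19.2 = 25.71 Ω.
Voltage divider: V = V_in · (5.130 / 25.71) = 4.58 × 0.1995 = 0.9139 V.

V ≈ 0.914 V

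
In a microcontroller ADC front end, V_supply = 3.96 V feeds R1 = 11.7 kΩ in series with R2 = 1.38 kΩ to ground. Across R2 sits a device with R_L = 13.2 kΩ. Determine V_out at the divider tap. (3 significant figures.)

First combine the lower leg with the load: R2 ‖ R_L = 1.249 kΩ.
Voltage divider with the loaded lower leg: V_out = 3.96 × 1.249/(11.7 + 1.249) = 3.96 × 0.09648 = 0.3821 V.

V_out ≈ 0.382 V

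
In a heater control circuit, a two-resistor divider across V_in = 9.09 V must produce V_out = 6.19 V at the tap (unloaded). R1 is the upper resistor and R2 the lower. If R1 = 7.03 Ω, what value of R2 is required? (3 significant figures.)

R2 ≈ 15.0 Ω

V_out/V_in = R2/(R1+R2) = 0.6810.
Rearranging, R2 = R1·k/(1−k) = 7.03 × 2.134 = 15.01 Ω.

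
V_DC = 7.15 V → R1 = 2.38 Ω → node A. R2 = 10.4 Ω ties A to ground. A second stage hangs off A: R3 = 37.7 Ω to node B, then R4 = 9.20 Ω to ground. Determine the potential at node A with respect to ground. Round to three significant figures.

The second stage (R3 + R4 = 46.90 Ω) loads node A in parallel with R2.
R2 ‖ (R3+R4) = 8.512 Ω.
V_A = 7.15 × 8.512/(2.38 + 8.512) = 5.588 V.

V_A ≈ 5.59 V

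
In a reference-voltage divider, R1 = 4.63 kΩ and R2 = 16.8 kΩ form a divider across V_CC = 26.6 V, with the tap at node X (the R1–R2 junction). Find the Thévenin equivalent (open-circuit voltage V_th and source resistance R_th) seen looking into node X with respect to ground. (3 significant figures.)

V_th ≈ 20.9 V, R_th ≈ 3.63 kΩ

Open-circuit (no load on X): V_th = V_CC · R2/(R1 + R2) = 26.6 × 16.8/(4.630 + 16.8) = 20.85 V.
With V_CC suppressed (replaced by a short), R_th = R1 ‖ R2 = (4.630 × 16.8)/(4.630 + 16.8) = 3.630 kΩ.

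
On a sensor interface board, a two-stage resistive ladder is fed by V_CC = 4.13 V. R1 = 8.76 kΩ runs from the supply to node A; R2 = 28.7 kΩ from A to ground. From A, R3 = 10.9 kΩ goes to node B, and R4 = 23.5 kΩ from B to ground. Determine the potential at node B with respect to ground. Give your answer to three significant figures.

V_B ≈ 1.81 V

The second stage (R3 + R4 = 34.40 kΩ) loads node A in parallel with R2.
R2 ‖ (R3+R4) = 15.65 kΩ.
First divider: V_A = V_CC · 15.65/(8.76 + 15.65) = 2.648 V.
V_B = V_A × 0.6831 = 1.809 V.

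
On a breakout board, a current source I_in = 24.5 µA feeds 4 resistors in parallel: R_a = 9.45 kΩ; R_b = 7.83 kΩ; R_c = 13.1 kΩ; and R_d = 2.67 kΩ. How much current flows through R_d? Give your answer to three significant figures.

I ≈ 13.4 µA

ΣG = 1/9.45 + 1/7.83 + 1/13.1 + 1/2.67 = 0.6844.
R_d takes the fraction G_k/ΣG = 0.3745/0.6844 = 0.5472, so I = 24.5 × 0.5472 = 13.41 µA.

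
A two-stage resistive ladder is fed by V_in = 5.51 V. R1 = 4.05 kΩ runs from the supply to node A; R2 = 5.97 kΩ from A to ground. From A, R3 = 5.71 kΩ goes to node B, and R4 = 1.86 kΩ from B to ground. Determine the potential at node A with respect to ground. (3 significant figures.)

V_A ≈ 2.49 V

Looking into the second stage from A: R3 + R4 = 7.570 kΩ appears in parallel with R2.
R2 ‖ (R3+R4) = 3.338 kΩ.
So V_A = 5.51 × 0.4518 = 2.489 V.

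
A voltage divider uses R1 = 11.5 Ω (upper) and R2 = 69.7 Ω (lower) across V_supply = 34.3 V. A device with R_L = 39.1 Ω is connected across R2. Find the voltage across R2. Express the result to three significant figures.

V_out ≈ 23.5 V

R2 ‖ R_L = (69.7 × 39.1)/(69.7 + 39.1) = 25.05 Ω.
Now apply the divider: V_out = 34.3 × 0.6853 = 23.51 V.
(Unloaded it would be 29.4 V; the load pulls it down.)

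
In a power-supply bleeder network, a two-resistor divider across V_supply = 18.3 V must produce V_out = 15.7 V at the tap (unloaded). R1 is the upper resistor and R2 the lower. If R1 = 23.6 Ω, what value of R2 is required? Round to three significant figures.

V_out/V_supply = R2/(R1+R2) = 0.8579.
R2 = R1 · 0.8579/(1 − 0.8579) = 142.5 Ω.

R2 ≈ 143 Ω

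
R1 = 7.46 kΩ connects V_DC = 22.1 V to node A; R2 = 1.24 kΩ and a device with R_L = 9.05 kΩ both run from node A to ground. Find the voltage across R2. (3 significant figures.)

V_out ≈ 2.82 V

R2 ‖ R_L = (1.24 × 9.05)/(1.24 + 9.05) = 1.091 kΩ.
Voltage divider with the loaded lower leg: V_out = 22.1 × 1.091/(7.46 + 1.091) = 22.1 × 0.1275 = 2.819 V.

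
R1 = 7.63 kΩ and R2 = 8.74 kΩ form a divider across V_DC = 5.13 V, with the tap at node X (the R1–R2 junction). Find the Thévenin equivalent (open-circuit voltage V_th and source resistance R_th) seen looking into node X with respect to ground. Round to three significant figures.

V_th is the unloaded tap voltage: V_DC · R2/(R1+R2) = 5.13 × 0.5339 = 2.739 V.
With V_DC suppressed (replaced by a short), R_th = R1 ‖ R2 = (7.630 × 8.74)/(7.630 + 8.74) = 4.074 kΩ.

V_th ≈ 2.74 V, R_th ≈ 4.07 kΩ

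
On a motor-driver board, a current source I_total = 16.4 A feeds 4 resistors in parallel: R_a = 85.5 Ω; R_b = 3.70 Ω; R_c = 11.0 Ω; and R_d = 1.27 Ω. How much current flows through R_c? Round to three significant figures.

I ≈ 1.28 A

ΣG = 1/85.5 + 1/3.70 + 1/11.0 + 1/1.27 = 1.160.
Current divider: I(R_c) = I_total · G_k/ΣG = 16.4 × (0.09091/1.160) = 16.4 × 0.07835 = 1.285 A.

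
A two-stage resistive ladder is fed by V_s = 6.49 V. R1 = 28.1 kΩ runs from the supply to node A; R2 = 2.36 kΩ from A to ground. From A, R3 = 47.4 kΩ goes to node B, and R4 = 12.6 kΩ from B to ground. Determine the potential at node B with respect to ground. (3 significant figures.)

V_B ≈ 0.102 V

Looking into the second stage from A: R3 + R4 = 60.00 kΩ appears in parallel with R2.
Effective lower resistance at A: R2 ‖ 60.00 = 2.271 kΩ.
First divider: V_A = V_s · 2.271/(28.1 + 2.271) = 0.4852 V.
Stage 2 is unloaded, so V_B = V_A · R4/(R3+R4) = 0.4852 × 12.6/60.00 = 0.1019 V.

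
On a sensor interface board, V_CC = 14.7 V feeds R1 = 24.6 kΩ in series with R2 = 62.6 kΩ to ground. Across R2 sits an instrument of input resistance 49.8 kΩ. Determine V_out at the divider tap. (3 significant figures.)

V_out ≈ 7.79 V

The load sits in parallel with R2, giving an effective lower resistance R2' = R2·R_L/(R2+R_L) = 27.74 kΩ.
Voltage divider with the loaded lower leg: V_out = 14.7 × 27.74/(24.6 + 27.74) = 14.7 × 0.5300 = 7.790 V.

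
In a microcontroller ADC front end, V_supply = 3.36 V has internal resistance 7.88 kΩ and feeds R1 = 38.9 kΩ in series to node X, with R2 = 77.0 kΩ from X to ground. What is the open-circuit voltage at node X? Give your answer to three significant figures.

V_th ≈ 2.09 V

R1' = 7.88 + 38.9 = 46.78 kΩ (source resistance + R1).
V_th is the unloaded tap voltage: V_supply · R2/(R1'+R2) = 3.36 × 0.6221 = 2.090 V.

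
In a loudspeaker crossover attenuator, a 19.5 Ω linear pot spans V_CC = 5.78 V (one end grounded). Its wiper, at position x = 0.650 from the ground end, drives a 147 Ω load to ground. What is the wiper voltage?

V_out ≈ 3.65 V

The pot divides into 6.825 Ω above the wiper and 12.68 Ω below.
Lower segment in parallel with the load: 12.68 ‖ 147 = 11.67 Ω.
Then V_out = V_CC · 11.67/(6.825 + 11.67) = 3.647 V.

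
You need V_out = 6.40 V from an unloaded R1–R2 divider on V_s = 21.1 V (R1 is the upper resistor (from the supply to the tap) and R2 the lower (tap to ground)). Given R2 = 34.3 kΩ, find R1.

R1 ≈ 78.8 kΩ

V_out/V_s = R2/(R1+R2) = 0.3033.
So R1 = R2 · (V_s/V_out − 1) = 34.3 × (21.1/6.40 − 1) = 34.3 × 2.297 = 78.78 kΩ.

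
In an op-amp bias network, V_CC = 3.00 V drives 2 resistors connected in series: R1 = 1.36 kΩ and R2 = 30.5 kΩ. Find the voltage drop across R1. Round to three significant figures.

ΣR = 1.36 + 30.5 = 31.86 kΩ.
Voltage divider: V = V_CC · (1.360 / 31.86) = 3.00 × 0.04269 = 0.1281 V.

V ≈ 0.128 V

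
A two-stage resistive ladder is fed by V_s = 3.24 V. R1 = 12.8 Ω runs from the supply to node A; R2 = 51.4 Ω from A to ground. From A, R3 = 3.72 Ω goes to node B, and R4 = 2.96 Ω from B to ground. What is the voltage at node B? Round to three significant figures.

Node A sees R2 in parallel with the series input of stage 2, R3 + R4 = 6.680 Ω.
R2 ‖ (R3+R4) = 5.912 Ω.
V_A = 3.24 × 5.912/(12.8 + 5.912) = 1.024 V.
Then the unloaded second divider: V_B = V_A × R4/(R3+R4) = 1.024 × 0.4431 = 0.4536 V.

V_B ≈ 0.454 V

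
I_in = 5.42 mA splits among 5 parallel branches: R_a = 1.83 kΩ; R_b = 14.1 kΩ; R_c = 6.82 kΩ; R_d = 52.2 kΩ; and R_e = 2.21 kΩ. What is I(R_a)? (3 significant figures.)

ΣG = 1/1.83 + 1/14.1 + 1/6.82 + 1/52.2 + 1/2.21 = 1.236.
Current divider: I(R_a) = I_in · G_k/ΣG = 5.42 × (0.5464/1.236) = 5.42 × 0.4422 = 2.397 mA.

I ≈ 2.40 mA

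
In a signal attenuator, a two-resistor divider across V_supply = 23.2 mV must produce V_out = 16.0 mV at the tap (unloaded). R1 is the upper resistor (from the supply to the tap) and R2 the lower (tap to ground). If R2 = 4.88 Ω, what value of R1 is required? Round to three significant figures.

V_out/V_supply = R2/(R1+R2) = 0.6897.
Rearranging, R1 = R2·(1−k)/k = 4.88 × 0.4500 = 2.196 Ω.

R1 ≈ 2.20 Ω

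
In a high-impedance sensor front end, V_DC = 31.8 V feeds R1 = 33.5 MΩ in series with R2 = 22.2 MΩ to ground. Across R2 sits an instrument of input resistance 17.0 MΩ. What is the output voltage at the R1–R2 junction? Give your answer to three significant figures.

V_out ≈ 7.10 V

R2 ‖ R_L = (22.2 × 17.0)/(22.2 + 17.0) = 9.628 MΩ.
Voltage divider with the loaded lower leg: V_out = 31.8 × 9.628/(33.5 + 9.628) = 31.8 × 0.2232 = 7.099 V.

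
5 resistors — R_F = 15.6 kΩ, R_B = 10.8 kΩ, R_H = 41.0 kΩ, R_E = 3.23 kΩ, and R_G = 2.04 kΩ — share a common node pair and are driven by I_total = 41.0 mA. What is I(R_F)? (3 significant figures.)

Total conductance ΣG = 1/15.6 + 1/10.8 + 1/41.0 + 1/3.23 + 1/2.04 = 0.9809 (units of 1/kΩ).
R_F takes the fraction G_k/ΣG = 0.06410/0.9809 = 0.06535, so I = 41.0 × 0.06535 = 2.679 mA.

I ≈ 2.68 mA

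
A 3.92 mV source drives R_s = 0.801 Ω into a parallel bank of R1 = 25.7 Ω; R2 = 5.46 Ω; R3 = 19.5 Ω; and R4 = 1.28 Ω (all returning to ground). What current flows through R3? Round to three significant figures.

Parallel bank: R_p = 1/(1/25.7 + 1/5.46 + 1/19.5 + 1/1.28) = 0.9482 Ω.
Node voltage V_A = V_CC · R_p/(R_s + R_p) = 3.92 × 0.5421 = 2.125 mV.
Branch current I = V_A/R3 = 2.125/19.5 = 0.1090 mA.

I ≈ 0.109 mA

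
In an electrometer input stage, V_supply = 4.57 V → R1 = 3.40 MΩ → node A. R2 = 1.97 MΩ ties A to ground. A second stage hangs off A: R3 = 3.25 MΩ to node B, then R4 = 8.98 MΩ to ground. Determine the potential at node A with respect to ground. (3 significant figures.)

Node A sees R2 in parallel with the series input of stage 2, R3 + R4 = 12.23 MΩ.
Effective lower resistance at A: R2 ‖ 12.23 = 1.697 MΩ.
First divider: V_A = V_supply · 1.697/(3.40 + 1.697) = 1.521 V.

V_A ≈ 1.52 V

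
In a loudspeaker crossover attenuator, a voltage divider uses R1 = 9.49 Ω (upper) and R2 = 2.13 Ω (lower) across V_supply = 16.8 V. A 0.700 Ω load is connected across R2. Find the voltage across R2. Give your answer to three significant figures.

V_out ≈ 0.884 V

First combine the lower leg with the load: R2 ‖ R_L = 0.5269 Ω.
Now apply the divider: V_out = 16.8 × 0.05260 = 0.8836 V.
(Unloaded it would be 3.08 V; the load pulls it down.)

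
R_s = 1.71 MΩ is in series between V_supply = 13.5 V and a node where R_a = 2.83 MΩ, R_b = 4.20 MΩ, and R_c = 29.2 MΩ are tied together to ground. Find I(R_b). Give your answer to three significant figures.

Combine the parallel branches: R_p = (1/2.83 + 1/4.20 + 1/29.2)⁻¹ = 1.598 MΩ.
V_A by voltage divider: V_A = 13.5 × 1.598/(1.71 + 1.598) = 6.522 V.
Branch current I = V_A/R_b = 6.522/4.20 = 1.553 µA.

I ≈ 1.55 µA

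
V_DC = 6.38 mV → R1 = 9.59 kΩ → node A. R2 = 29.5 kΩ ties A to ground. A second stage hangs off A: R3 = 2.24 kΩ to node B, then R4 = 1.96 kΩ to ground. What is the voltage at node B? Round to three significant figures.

The second stage (R3 + R4 = 4.200 kΩ) loads node A in parallel with R2.
Effective lower resistance at A: R2 ‖ 4.200 = 3.677 kΩ.
So V_A = 6.38 × 0.2771 = 1.768 mV.
V_B = V_A × 0.4667 = 0.8251 mV.

V_B ≈ 0.825 mV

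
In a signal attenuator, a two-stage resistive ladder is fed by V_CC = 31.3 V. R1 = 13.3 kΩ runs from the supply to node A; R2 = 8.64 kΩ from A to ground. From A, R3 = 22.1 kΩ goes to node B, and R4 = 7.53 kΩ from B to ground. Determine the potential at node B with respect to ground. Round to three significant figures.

Node A sees R2 in parallel with the series input of stage 2, R3 + R4 = 29.63 kΩ.
Effective lower resistance at A: R2 ‖ 29.63 = 6.689 kΩ.
V_A = 31.3 × 6.689/(13.3 + 6.689) = 10.47 V.
V_B = V_A × 0.2541 = 2.662 V.

V_B ≈ 2.66 V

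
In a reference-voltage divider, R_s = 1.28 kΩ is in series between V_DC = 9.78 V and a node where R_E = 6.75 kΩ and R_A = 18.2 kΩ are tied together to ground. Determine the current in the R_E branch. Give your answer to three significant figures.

I ≈ 1.15 mA

Parallel bank: R_p = 1/(1/6.75 + 1/18.2) = 4.924 kΩ.
V_A by voltage divider: V_A = 9.78 × 4.924/(1.28 + 4.924) = 7.762 V.
Branch current I = V_A/R_E = 7.762/6.75 = 1.150 mA.
(Equivalently: I_total = 1.576 mA, then current-divider fraction G_k/ΣG = 0.7295.)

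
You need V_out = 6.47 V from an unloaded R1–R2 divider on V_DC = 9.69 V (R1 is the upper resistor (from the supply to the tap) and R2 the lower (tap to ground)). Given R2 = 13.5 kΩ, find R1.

The divider ratio is R2/(R1+R2) = 6.47/9.69 = 0.6677.
R1 = R2·(1/k − 1) = 13.5 × 0.4977 = 6.719 kΩ.

R1 ≈ 6.72 kΩ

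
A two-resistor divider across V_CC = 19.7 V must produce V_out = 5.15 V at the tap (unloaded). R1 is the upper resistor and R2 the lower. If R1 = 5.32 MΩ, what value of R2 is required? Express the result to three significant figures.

V_out/V_CC = R2/(R1+R2) = 0.2614.
Rearranging, R2 = R1·k/(1−k) = 5.32 × 0.3540 = 1.883 MΩ.

R2 ≈ 1.88 MΩ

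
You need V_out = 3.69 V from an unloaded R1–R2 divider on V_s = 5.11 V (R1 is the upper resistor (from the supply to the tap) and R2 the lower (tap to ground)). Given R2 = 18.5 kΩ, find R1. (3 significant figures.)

R1 ≈ 7.12 kΩ

The divider ratio is R2/(R1+R2) = 3.69/5.11 = 0.7221.
Rearranging, R1 = R2·(1−k)/k = 18.5 × 0.3848 = 7.119 kΩ.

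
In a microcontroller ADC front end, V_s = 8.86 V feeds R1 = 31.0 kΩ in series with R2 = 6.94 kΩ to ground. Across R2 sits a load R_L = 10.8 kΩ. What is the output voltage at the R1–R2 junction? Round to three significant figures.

V_out ≈ 1.06 V

R2 ‖ R_L = (6.94 × 10.8)/(6.94 + 10.8) = 4.225 kΩ.
Then V_out = V_s · R2'/(R1 + R2') = 8.86 × 4.225/35.23 = 1.063 V.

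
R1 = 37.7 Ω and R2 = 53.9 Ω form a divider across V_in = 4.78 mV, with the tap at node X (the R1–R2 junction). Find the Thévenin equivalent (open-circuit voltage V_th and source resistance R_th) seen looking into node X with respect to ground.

V_th ≈ 2.81 mV, R_th ≈ 22.2 Ω

Open-circuit (no load on X): V_th = V_in · R2/(R1 + R2) = 4.78 × 53.9/(37.70 + 53.9) = 2.813 mV.
Zeroing V_in shorts the top of R1 to ground, so R_th = R1 ‖ R2 = 22.18 Ω.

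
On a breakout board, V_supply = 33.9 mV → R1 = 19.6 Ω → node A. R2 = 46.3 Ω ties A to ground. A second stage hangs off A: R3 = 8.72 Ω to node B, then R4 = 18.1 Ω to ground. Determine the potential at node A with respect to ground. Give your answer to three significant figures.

V_A ≈ 15.7 mV

The second stage (R3 + R4 = 26.82 Ω) loads node A in parallel with R2.
R2 ‖ (R3+R4) = 16.98 Ω.
So V_A = 33.9 × 0.4642 = 15.74 mV.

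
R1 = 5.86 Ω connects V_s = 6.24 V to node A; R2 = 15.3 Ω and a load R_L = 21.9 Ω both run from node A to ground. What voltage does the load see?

The load sits in parallel with R2, giving an effective lower resistance R2' = R2·R_L/(R2+R_L) = 9.007 Ω.
Now apply the divider: V_out = 6.24 × 0.6058 = 3.780 V.
(Unloaded it would be 4.51 V; the load pulls it down.)

V_out ≈ 3.78 V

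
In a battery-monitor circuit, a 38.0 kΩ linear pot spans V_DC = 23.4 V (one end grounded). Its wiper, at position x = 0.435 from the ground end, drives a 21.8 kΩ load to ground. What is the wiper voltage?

Lower segment x·R_p = 16.53 kΩ; upper segment (1−x)·R_p = 21.47 kΩ.
(x·R_p) ‖ R_L = 9.401 kΩ.
Loaded-divider output: V_out = 23.4 × 0.3045 = 7.126 V.
(Unloaded: V_out = x·V_DC = 10.2 V.)

V_out ≈ 7.13 V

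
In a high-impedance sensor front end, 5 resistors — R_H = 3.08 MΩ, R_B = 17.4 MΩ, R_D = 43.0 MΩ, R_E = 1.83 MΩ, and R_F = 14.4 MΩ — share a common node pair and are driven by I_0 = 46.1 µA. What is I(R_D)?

I ≈ 1.05 µA

Conductances: ΣG = 1/3.08 + 1/17.4 + 1/43.0 + 1/1.83 + 1/14.4 = 1.021 (1/MΩ).
By the current-divider rule, I = I_0 · G_k/ΣG = 46.1 × 0.02277 = 1.050 µA.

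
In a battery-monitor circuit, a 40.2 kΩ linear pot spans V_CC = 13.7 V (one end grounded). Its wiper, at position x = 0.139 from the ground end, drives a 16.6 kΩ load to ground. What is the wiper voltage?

Split the track: R_lower = x·R_p = 5.588 kΩ, R_upper = (1−x)·R_p = 34.61 kΩ.
Lower segment in parallel with the load: 5.588 ‖ 16.6 = 4.181 kΩ.
Then V_out = V_CC · 4.181/(34.61 + 4.181) = 1.476 V.

V_out ≈ 1.48 V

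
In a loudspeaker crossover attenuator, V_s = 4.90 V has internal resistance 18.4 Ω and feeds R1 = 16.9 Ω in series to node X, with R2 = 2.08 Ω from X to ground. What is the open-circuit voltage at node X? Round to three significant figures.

V_th ≈ 0.273 V

R1' = 18.4 + 16.9 = 35.30 Ω (source resistance + R1).
V_th is the unloaded tap voltage: V_s · R2/(R1'+R2) = 4.90 × 0.05564 = 0.2727 V.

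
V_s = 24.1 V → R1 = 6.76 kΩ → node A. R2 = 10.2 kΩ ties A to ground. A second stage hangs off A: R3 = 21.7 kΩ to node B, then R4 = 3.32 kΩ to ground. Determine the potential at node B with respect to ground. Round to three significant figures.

V_B ≈ 1.65 V

Node A sees R2 in parallel with the series input of stage 2, R3 + R4 = 25.02 kΩ.
R2 ‖ (R3+R4) = 7.246 kΩ.
V_A = 24.1 × 7.246/(6.76 + 7.246) = 12.47 V.
Stage 2 is unloaded, so V_B = V_A · R4/(R3+R4) = 12.47 × 3.32/25.02 = 1.654 V.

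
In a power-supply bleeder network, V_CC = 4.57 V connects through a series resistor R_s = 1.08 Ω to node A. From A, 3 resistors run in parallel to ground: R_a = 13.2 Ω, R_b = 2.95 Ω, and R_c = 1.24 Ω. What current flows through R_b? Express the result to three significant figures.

Equivalent of the parallel group: R_p = 0.8189 Ω.
V_A = 4.57 × 0.8189/1.899 = 1.971 V.
Branch current I = V_A/R_b = 1.971/2.95 = 0.6681 A.

I ≈ 0.668 A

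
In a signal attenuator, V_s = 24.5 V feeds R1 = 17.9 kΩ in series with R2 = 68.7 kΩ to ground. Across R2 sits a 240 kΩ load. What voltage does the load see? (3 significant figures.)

First combine the lower leg with the load: R2 ‖ R_L = 53.41 kΩ.
Now apply the divider: V_out = 24.5 × 0.7490 = 18.35 V.

V_out ≈ 18.4 V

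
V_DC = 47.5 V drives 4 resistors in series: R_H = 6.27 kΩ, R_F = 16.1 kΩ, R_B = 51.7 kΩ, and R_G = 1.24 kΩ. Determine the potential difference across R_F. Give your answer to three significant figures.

Series total: ΣR = 6.27 + 16.1 + 51.7 + 1.24 = 75.31 kΩ.
V = V_DC · R/ΣR = 47.5 × 0.2138 = 10.15 V.

V ≈ 10.2 V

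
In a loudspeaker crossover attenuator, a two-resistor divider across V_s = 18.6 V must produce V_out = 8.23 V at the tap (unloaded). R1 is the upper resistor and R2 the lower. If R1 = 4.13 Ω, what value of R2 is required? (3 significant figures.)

V_out/V_s = R2/(R1+R2) = 0.4425.
R2 = R1 · 0.4425/(1 − 0.4425) = 3.278 Ω.

R2 ≈ 3.28 Ω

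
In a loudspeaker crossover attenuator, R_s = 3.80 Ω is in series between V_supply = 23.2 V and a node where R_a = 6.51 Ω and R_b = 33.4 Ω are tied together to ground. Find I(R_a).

Parallel bank: R_p = 1/(1/6.51 + 1/33.4) = 5.448 Ω.
V_A by voltage divider: V_A = 23.2 × 5.448/(3.80 + 5.448) = 13.67 V.
Branch current I = V_A/R_a = 13.67/6.51 = 2.099 A.

I ≈ 2.10 A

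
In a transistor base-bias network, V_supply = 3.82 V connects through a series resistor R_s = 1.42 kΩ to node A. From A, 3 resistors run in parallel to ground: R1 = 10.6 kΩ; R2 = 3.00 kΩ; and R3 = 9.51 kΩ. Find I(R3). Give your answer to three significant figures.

I ≈ 0.229 mA

Combine the parallel branches: R_p = (1/10.6 + 1/3.00 + 1/9.51)⁻¹ = 1.877 kΩ.
V_A by voltage divider: V_A = 3.82 × 1.877/(1.42 + 1.877) = 2.175 V.
I(R3) = V_A / R3 = 2.175/9.51 = 0.2287 mA.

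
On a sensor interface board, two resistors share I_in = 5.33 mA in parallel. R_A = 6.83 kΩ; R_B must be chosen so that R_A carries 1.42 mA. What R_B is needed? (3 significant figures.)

Two-branch current divider: I_A = I_in · R_B/(R_A + R_B).
1.42/5.33 = R_B/(R_A + R_B) → R_B = R_A · (0.2664)/(1 − 0.2664) = 6.83 × 0.3632 = 2.480 kΩ.

R_B ≈ 2.48 kΩ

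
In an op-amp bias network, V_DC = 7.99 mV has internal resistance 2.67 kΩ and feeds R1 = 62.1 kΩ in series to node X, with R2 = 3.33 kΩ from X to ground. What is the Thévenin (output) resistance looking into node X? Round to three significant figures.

R_th ≈ 3.17 kΩ

R1' = 2.67 + 62.1 = 64.77 kΩ (source resistance + R1).
Looking into X with the source shorted: R_th = R1'·R2/(R1'+R2) = 64.77 × 3.33/68.10 = 3.167 kΩ.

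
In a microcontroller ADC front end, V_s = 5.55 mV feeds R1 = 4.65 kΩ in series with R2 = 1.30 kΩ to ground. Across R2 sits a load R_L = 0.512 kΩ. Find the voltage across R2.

R2 ‖ R_L = (1.30 × 0.512)/(1.30 + 0.512) = 0.3673 kΩ.
Voltage divider with the loaded lower leg: V_out = 5.55 × 0.3673/(4.65 + 0.3673) = 5.55 × 0.07321 = 0.4063 mV.

V_out ≈ 0.406 mV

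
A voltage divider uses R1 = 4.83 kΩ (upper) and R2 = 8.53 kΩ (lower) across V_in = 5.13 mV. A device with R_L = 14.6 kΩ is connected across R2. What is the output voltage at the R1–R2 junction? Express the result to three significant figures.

First combine the lower leg with the load: R2 ‖ R_L = 5.384 kΩ.
Then V_out = V_in · R2'/(R1 + R2') = 5.13 × 5.384/10.21 = 2.704 mV.
(Unloaded it would be 3.28 mV; the load pulls it down.)

V_out ≈ 2.70 mV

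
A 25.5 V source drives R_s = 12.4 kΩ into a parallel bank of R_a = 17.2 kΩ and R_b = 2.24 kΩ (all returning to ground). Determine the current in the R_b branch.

Equivalent of the parallel group: R_p = 1.982 kΩ.
V_A by voltage divider: V_A = 25.5 × 1.982/(12.4 + 1.982) = 3.514 V.
I(R_b) = V_A / R_b = 3.514/2.24 = 1.569 mA.
(Check via current divider: I_total = 1.773 mA; share G_k/ΣG = 0.8848 → same result.)

I ≈ 1.57 mA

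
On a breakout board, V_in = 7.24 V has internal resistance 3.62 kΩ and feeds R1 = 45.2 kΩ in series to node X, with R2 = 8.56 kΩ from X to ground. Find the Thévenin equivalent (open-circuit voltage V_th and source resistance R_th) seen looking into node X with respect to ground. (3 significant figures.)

V_th ≈ 1.08 V, R_th ≈ 7.28 kΩ

R1' = 3.62 + 45.2 = 48.82 kΩ (source resistance + R1).
Open-circuit (no load on X): V_th = V_in · R2/(R1' + R2) = 7.24 × 8.56/(48.82 + 8.56) = 1.080 V.
With V_in suppressed (replaced by a short), R_th = R1' ‖ R2 = (48.82 × 8.56)/(48.82 + 8.56) = 7.283 kΩ.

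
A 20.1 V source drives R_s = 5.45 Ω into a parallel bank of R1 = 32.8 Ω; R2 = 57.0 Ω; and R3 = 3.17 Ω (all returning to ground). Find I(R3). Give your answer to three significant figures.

I ≈ 2.13 A

Parallel bank: R_p = 1/(1/32.8 + 1/57.0 + 1/3.17) = 2.751 Ω.
V_A by voltage divider: V_A = 20.1 × 2.751/(5.45 + 2.751) = 6.743 V.
Branch current I = V_A/R3 = 6.743/3.17 = 2.127 A.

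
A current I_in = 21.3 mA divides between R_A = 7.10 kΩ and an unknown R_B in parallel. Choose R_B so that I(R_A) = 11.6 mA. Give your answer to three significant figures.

R_B ≈ 8.49 kΩ

In a two-way split, I_A/I_in = R_B/(R_A + R_B).
With f = 0.5446, R_B = R_A · f/(1−f) = 7.10 × 1.196 = 8.491 kΩ.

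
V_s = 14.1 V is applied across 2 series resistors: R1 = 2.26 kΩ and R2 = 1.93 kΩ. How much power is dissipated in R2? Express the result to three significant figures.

P ≈ 21.9 mW

ΣR = 4.190 kΩ → I = 14.1/4.190 = 3.365 mA.
V(R2) = I·R = 6.495 V; P = V·I = 6.495 × 3.365 = 21.86 mW.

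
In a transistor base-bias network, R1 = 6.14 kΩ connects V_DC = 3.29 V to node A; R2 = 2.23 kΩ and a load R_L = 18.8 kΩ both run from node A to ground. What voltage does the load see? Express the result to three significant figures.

V_out ≈ 0.806 V

The load sits in parallel with R2, giving an effective lower resistance R2' = R2·R_L/(R2+R_L) = 1.994 kΩ.
Now apply the divider: V_out = 3.29 × 0.2451 = 0.8064 V.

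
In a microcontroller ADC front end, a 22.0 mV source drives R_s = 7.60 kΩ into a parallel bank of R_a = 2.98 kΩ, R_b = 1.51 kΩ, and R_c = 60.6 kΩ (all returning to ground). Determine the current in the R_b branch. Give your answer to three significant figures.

Equivalent of the parallel group: R_p = 0.9859 kΩ.
Node voltage V_A = V_CC · R_p/(R_s + R_p) = 22.0 × 0.1148 = 2.526 mV.
Branch current I = V_A/R_b = 2.526/1.51 = 1.673 µA.

I ≈ 1.67 µA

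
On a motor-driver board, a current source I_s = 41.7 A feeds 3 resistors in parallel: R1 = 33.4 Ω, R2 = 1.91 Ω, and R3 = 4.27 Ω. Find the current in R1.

I ≈ 1.59 A

ΣG = 1/33.4 + 1/1.91 + 1/4.27 = 0.7877.
R1 takes the fraction G_k/ΣG = 0.02994/0.7877 = 0.03801, so I = 41.7 × 0.03801 = 1.585 A.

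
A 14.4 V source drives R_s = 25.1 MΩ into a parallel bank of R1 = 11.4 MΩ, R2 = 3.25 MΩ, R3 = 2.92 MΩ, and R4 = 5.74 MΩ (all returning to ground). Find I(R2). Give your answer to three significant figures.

Equivalent of the parallel group: R_p = 1.096 MΩ.
V_A by voltage divider: V_A = 14.4 × 1.096/(25.1 + 1.096) = 0.6027 V.
Branch current I = V_A/R2 = 0.6027/3.25 = 0.1854 µA.

I ≈ 0.185 µA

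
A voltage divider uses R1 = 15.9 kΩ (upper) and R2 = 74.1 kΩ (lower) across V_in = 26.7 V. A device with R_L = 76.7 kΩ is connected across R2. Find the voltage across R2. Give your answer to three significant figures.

V_out ≈ 18.8 V

R2 ‖ R_L = (74.1 × 76.7)/(74.1 + 76.7) = 37.69 kΩ.
Then V_out = V_in · R2'/(R1 + R2') = 26.7 × 37.69/53.59 = 18.78 V.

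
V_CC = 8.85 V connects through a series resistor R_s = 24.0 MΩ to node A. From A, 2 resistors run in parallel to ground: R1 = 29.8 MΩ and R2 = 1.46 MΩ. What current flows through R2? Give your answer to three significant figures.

Equivalent of the parallel group: R_p = 1.392 MΩ.
Node voltage V_A = V_CC · R_p/(R_s + R_p) = 8.85 × 0.05481 = 0.4851 V.
I(R2) = V_A / R2 = 0.4851/1.46 = 0.3323 µA.

I ≈ 0.332 µA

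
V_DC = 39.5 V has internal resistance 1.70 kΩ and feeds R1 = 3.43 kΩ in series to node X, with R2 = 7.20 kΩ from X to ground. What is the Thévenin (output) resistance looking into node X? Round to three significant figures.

R_th ≈ 3.00 kΩ

R1' = 1.70 + 3.43 = 5.130 kΩ (source resistance + R1).
With V_DC suppressed (replaced by a short), R_th = R1' ‖ R2 = (5.130 × 7.20)/(5.130 + 7.20) = 2.996 kΩ.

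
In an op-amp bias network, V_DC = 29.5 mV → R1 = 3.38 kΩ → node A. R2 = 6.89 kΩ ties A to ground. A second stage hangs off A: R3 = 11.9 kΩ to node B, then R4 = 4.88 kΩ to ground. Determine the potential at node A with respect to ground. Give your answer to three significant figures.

V_A ≈ 17.4 mV

Node A sees R2 in parallel with the series input of stage 2, R3 + R4 = 16.78 kΩ.
Effective lower resistance at A: R2 ‖ 16.78 = 4.884 kΩ.
V_A = 29.5 × 4.884/(3.38 + 4.884) = 17.44 mV.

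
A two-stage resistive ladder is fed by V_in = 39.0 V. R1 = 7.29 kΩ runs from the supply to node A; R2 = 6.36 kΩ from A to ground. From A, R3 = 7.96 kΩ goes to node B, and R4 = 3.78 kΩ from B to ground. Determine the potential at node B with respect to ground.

V_B ≈ 4.54 V

Looking into the second stage from A: R3 + R4 = 11.74 kΩ appears in parallel with R2.
R2 ‖ (R3+R4) = 4.125 kΩ.
First divider: V_A = V_in · 4.125/(7.29 + 4.125) = 14.09 V.
Stage 2 is unloaded, so V_B = V_A · R4/(R3+R4) = 14.09 × 3.78/11.74 = 4.538 V.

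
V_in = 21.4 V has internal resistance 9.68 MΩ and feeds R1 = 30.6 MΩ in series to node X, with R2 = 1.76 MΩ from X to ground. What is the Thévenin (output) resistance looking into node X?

R1' = 9.68 + 30.6 = 40.28 MΩ (source resistance + R1).
Looking into X with the source shorted: R_th = R1'·R2/(R1'+R2) = 40.28 × 1.76/42.04 = 1.686 MΩ.

R_th ≈ 1.69 MΩ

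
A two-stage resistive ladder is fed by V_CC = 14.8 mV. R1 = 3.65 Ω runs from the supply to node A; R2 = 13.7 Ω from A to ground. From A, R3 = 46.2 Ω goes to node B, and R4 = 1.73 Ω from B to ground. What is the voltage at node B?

The second stage (R3 + R4 = 47.93 Ω) loads node A in parallel with R2.
Effective lower resistance at A: R2 ‖ 47.93 = 10.65 Ω.
So V_A = 14.8 × 0.7448 = 11.02 mV.
Then the unloaded second divider: V_B = V_A × R4/(R3+R4) = 11.02 × 0.03609 = 0.3979 mV.

V_B ≈ 0.398 mV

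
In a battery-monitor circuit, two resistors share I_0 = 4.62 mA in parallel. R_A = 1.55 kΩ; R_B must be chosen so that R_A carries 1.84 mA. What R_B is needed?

Two-branch current divider: I_A = I_0 · R_B/(R_A + R_B).
1.84/4.62 = R_B/(R_A + R_B) → R_B = R_A · (0.3983)/(1 − 0.3983) = 1.55 × 0.6619 = 1.026 kΩ.

R_B ≈ 1.03 kΩ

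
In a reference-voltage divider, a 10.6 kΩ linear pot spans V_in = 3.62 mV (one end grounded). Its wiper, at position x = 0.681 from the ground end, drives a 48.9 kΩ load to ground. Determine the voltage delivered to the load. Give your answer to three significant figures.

V_out ≈ 2.35 mV

Split the track: R_lower = x·R_p = 7.219 kΩ, R_upper = (1−x)·R_p = 3.381 kΩ.
R_L loads the lower segment: effective lower R = 6.290 kΩ.
V_out = 3.62 × 6.290/(3.381 + 6.290) = 2.354 mV.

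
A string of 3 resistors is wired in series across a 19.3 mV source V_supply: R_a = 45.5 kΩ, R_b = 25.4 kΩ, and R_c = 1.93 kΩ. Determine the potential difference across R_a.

ΣR = 45.5 + 25.4 + 1.93 = 72.83 kΩ.
By the voltage-divider rule, V = 19.3 × 45.50/72.83 = 12.06 mV.

V ≈ 12.1 mV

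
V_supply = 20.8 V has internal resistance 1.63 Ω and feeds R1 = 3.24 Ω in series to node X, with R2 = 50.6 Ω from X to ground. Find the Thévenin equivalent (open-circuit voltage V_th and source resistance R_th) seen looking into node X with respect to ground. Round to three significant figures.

V_th ≈ 19.0 V, R_th ≈ 4.44 Ω

R1' = 1.63 + 3.24 = 4.870 Ω (source resistance + R1).
Open-circuit (no load on X): V_th = V_supply · R2/(R1' + R2) = 20.8 × 50.6/(4.870 + 50.6) = 18.97 V.
With V_supply suppressed (replaced by a short), R_th = R1' ‖ R2 = (4.870 × 50.6)/(4.870 + 50.6) = 4.442 Ω.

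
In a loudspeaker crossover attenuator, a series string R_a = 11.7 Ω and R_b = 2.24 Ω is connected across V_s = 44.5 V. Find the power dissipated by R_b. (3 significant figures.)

Series current I = V_s/ΣR = 44.5/13.94 = 3.192 A.
P = I²R = 10.19 × 2.24 = 22.83 W.

P ≈ 22.8 W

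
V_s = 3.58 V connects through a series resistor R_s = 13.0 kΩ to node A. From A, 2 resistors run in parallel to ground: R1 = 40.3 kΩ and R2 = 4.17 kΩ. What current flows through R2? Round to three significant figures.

Equivalent of the parallel group: R_p = 3.779 kΩ.
V_A = 3.58 × 3.779/16.78 = 0.8063 V.
Branch current I = V_A/R2 = 0.8063/4.17 = 0.1934 mA.

I ≈ 0.193 mA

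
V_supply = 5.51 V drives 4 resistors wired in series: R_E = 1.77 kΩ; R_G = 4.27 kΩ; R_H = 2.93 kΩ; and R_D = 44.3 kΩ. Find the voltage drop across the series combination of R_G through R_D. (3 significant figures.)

V ≈ 5.33 V

ΣR = 1.77 + 4.27 + 2.93 + 44.3 = 53.27 kΩ.
R_{R_G..R_D} = 4.27 + 2.93 + 44.3 = 51.50 kΩ.
V = V_supply · R/ΣR = 5.51 × 0.9668 = 5.327 V.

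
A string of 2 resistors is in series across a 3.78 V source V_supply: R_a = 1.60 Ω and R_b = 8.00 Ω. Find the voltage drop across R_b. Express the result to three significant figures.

Series total: ΣR = 1.60 + 8.00 = 9.600 Ω.
V = V_supply · R/ΣR = 3.78 × 0.8333 = 3.150 V.

V ≈ 3.15 V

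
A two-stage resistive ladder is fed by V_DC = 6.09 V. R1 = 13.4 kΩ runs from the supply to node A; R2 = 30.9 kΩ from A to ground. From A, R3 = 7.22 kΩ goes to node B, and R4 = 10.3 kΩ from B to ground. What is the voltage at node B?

Looking into the second stage from A: R3 + R4 = 17.52 kΩ appears in parallel with R2.
R2 ‖ (R3+R4) = 11.18 kΩ.
V_A = 6.09 × 11.18/(13.4 + 11.18) = 2.770 V.
Then the unloaded second divider: V_B = V_A × R4/(R3+R4) = 2.770 × 0.5879 = 1.629 V.

V_B ≈ 1.63 V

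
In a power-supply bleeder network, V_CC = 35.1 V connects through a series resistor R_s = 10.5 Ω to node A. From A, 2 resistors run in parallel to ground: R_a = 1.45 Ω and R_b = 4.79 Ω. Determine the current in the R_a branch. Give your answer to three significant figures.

Combine the parallel branches: R_p = (1/1.45 + 1/4.79)⁻¹ = 1.113 Ω.
Node voltage V_A = V_CC · R_p/(R_s + R_p) = 35.1 × 0.09585 = 3.364 V.
I(R_a) = V_A / R_a = 3.364/1.45 = 2.320 A.

I ≈ 2.32 A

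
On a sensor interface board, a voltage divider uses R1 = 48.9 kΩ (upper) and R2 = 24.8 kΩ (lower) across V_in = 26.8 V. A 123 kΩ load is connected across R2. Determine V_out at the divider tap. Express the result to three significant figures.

The load sits in parallel with R2, giving an effective lower resistance R2' = R2·R_L/(R2+R_L) = 20.64 kΩ.
Now apply the divider: V_out = 26.8 × 0.2968 = 7.954 V.

V_out ≈ 7.95 V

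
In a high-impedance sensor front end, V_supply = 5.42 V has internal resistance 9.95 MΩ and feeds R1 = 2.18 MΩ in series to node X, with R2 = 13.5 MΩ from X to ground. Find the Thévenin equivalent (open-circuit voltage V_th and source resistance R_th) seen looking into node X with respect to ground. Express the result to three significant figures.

V_th ≈ 2.85 V, R_th ≈ 6.39 MΩ

R1' = 9.95 + 2.18 = 12.13 MΩ (source resistance + R1).
V_th is the unloaded tap voltage: V_supply · R2/(R1'+R2) = 5.42 × 0.5267 = 2.855 V.
Looking into X with the source shorted: R_th = R1'·R2/(R1'+R2) = 12.13 × 13.5/25.63 = 6.389 MΩ.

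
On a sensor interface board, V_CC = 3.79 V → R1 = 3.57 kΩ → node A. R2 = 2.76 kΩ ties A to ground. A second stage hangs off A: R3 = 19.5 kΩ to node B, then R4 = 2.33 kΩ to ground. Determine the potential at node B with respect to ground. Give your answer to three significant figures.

V_B ≈ 0.165 V

The second stage (R3 + R4 = 21.83 kΩ) loads node A in parallel with R2.
R2 ‖ (R3+R4) = 2.450 kΩ.
So V_A = 3.79 × 0.4070 = 1.543 V.
V_B = V_A × 0.1067 = 0.1646 V.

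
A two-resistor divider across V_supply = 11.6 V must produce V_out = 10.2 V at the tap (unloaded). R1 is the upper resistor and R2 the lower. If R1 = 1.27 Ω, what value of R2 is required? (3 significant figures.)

R2 ≈ 9.25 Ω

Required fraction k = V_out/V_supply = 0.8793.
Rearranging, R2 = R1·k/(1−k) = 1.27 × 7.286 = 9.253 Ω.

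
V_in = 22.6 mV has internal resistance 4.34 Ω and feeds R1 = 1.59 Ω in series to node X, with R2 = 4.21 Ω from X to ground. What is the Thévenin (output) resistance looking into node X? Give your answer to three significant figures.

R1' = 4.34 + 1.59 = 5.930 Ω (source resistance + R1).
Looking into X with the source shorted: R_th = R1'·R2/(R1'+R2) = 5.930 × 4.21/10.14 = 2.462 Ω.

R_th ≈ 2.46 Ω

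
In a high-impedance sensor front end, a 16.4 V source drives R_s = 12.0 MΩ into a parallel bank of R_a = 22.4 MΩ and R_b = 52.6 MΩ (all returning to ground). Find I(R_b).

Combine the parallel branches: R_p = (1/22.4 + 1/52.6)⁻¹ = 15.71 MΩ.
V_A by voltage divider: V_A = 16.4 × 15.71/(12.0 + 15.71) = 9.298 V.
Branch current I = V_A/R_b = 9.298/52.6 = 0.1768 µA.
(Equivalently: I_total = 0.5918 µA, then current-divider fraction G_k/ΣG = 0.2987.)

I ≈ 0.177 µA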